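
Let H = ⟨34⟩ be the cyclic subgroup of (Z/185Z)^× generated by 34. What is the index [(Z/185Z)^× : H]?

8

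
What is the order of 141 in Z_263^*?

By Lagrange's theorem, ord_263(141) divides φ(263) = 263 − 1 = 262 = 2 · 131.
Divisors of 262: 1, 2, 131, 262.
Test each divisor d:
141^1 ≡ 141 (mod 263)
141^2 ≡ 156 (mod 263)
141^131 ≡ 262 (mod 263)
141^262 ≡ 1 (mod 263) ✓
Hence ord(141) = 262.

262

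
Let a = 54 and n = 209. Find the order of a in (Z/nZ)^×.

By Lagrange's theorem, ord_209(54) divides φ(209) = φ(11·19) = (11−1)·(19−1) = 10·18 = 180 = 2^2 · 3^2 · 5.
Divisors of 180: 1, 2, 3, 4, 5, 6, 9, 10, 12, 15, 18, 20, 30, 36, 45, 60, 90, 180.
Evaluate successive powers at the divisors of 180:
54^1 ≡ 54 (mod 209)
54^2 ≡ 199 (mod 209)
54^3 ≡ 87 (mod 209)
54^4 ≡ 100 (mod 209)
54^5 ≡ 175 (mod 209)
54^6 ≡ 45 (mod 209)
54^9 ≡ 153 (mod 209)
54^10 ≡ 111 (mod 209)
54^12 ≡ 144 (mod 209)
54^15 ≡ 197 (mod 209)
54^18 ≡ 1 (mod 209) ✓
The smallest such exponent is 18, so the order of 54 is 18.

18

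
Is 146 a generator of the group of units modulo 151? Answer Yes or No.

φ(151) = 151 − 1 = 150 = 2 · 3 · 5^2.
146 is a primitive root mod 151 iff 146^(φ(151)/q) ≢ 1 for every prime q | φ(151), i.e. q ∈ {2, 3, 5}.
146^75 ≡ 150 (mod 151)  [q = 2: ≢ 1 ✓]
146^50 ≡ 32 (mod 151)  [q = 3: ≢ 1 ✓]
146^30 ≡ 8 (mod 151)  [q = 5: ≢ 1 ✓]
None equal 1, so ord_151(146) = 150: 146 is a primitive root.

Yes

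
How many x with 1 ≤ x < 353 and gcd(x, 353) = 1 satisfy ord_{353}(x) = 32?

16

φ(353) = 353 − 1 = 352 = 2^5 · 11.
In a cyclic group of order 352, there are φ(d) elements of order d for each divisor d of 352, and zero for non-divisors.
32 = 2^5 divides 352, and φ(32) = 16.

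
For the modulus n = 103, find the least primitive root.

φ(103) = 103 − 1 = 102 = 2 · 3 · 17.
g is a primitive root iff g^(102/q) ≢ 1 (mod 103) for each prime q ∈ {2, 3, 17}.
g = 2: 2^51 ≡ 1 — hits 1, so not a primitive root.
g = 3: 3^51 ≡ 102; 3^34 ≡ 1 — hits 1, so not a primitive root.
g = 4: 4^51 ≡ 1 — hits 1, so not a primitive root.
g = 5: 5^51 ≡ 102; 5^34 ≡ 56; 5^6 ≡ 72 — none is 1, so 5 is a primitive root.
The smallest primitive root modulo 103 is 5.

5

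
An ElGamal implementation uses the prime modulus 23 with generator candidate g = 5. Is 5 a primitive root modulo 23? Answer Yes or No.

Yes

φ(23) = 23 − 1 = 22 = 2 · 11.
Test 5^(22/q) mod 23 for each prime factor q of 22:
5^11 ≡ 22 (mod 23)  [q = 2: ≢ 1 ✓]
5^2 ≡ 2 (mod 23)  [q = 11: ≢ 1 ✓]
All checks pass, so 5 has order 22 and is a primitive root modulo 23.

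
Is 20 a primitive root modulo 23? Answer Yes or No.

φ(23) = 23 − 1 = 22 = 2 · 11.
It suffices to check that the order of 20 is not a proper divisor of 22: compute 20^(22/q) for q ∈ {2, 11}.
20^11 ≡ 22 (mod 23)  [q = 2: ≢ 1 ✓]
20^2 ≡ 9 (mod 23)  [q = 11: ≢ 1 ✓]
None equal 1, so ord_23(20) = 22: 20 is a primitive root.

Yes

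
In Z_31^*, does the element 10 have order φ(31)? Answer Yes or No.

No

φ(31) = 31 − 1 = 30 = 2 · 3 · 5.
Test 10^(30/q) mod 31 for each prime factor q of 30:
10^15 ≡ 1 (mod 31)  [q = 2: ≡ 1 ✗]
10^10 ≡ 5 (mod 31)  [q = 3: ≢ 1 ✓]
10^6 ≡ 2 (mod 31)  [q = 5: ≢ 1 ✓]
10^15 ≡ 1 shows ord(10) | 15, strictly less than φ(31); not a primitive root.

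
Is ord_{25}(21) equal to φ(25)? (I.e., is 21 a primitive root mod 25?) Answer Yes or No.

No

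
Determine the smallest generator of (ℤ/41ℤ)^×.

6

φ(41) = 41 − 1 = 40 = 2^3 · 5.
g is a primitive root iff g^(40/q) ≢ 1 (mod 41) for each prime q ∈ {2, 5}.
g = 2: 2^20 ≡ 1 — hits 1, so not a primitive root.
g = 3: 3^20 ≡ 40; 3^8 ≡ 1 — hits 1, so not a primitive root.
g = 4: 4^20 ≡ 1 — hits 1, so not a primitive root.
g = 5: 5^20 ≡ 1 — hits 1, so not a primitive root.
g = 6: 6^20 ≡ 40; 6^8 ≡ 10 — none is 1, so 6 is a primitive root.
Hence the least primitive root of 41 is 6.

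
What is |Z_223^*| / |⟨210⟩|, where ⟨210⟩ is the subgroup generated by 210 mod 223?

6

By Lagrange's theorem, ord_223(210) divides φ(223) = 223 − 1 = 222 = 2 · 3 · 37.
Divisors of 222: 1, 2, 3, 6, 37, 74, 111, 222.
Evaluate successive powers at the divisors of 222:
210^1 ≡ 210
210^2 ≡ 169
210^3 ≡ 33
210^6 ≡ 197
210^37 ≡ 1
The order of 210 is 37, so the subgroup it generates has 37 elements.
The index is φ(223) / ord(210) = 222 / 37 = 6.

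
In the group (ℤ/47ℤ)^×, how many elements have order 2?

φ(47) = 47 − 1 = 46 = 2 · 23.
Since (Z/47Z)^× is cyclic of order 46, the number of elements of order d is φ(d) when d | 46 and 0 otherwise.
2 | 46, and φ(2) = 2 − 1 = 1.

1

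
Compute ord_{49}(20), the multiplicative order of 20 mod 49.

By Lagrange's theorem, ord_49(20) divides φ(49) = φ(7^2) = 7·(7−1) = 42 = 2 · 3 · 7.
Divisors of 42: 1, 2, 3, 6, 7, 14, 21, 42.
Test each divisor d:
20^1 ≡ 20
20^2 ≡ 8
20^3 ≡ 13
20^6 ≡ 22
20^7 ≡ 48
20^14 ≡ 1
So ord_49(20) = 14.

14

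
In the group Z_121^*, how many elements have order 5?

4

φ(121) = φ(11^2) = 11·(11−1) = 110 = 2 · 5 · 11.
In a cyclic group of order 110, there are φ(d) elements of order d for each divisor d of 110, and zero for non-divisors.
5 | 110, and φ(5) = 5 − 1 = 4.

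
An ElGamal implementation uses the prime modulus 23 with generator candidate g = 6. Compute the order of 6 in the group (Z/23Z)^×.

The order of 6 must divide φ(23) = 23 − 1 = 22 = 2 · 11.
Divisors of 22: 1, 2, 11, 22.
Evaluate successive powers at the divisors of 22:
6^1 ≡ 6 (mod 23)
6^2 ≡ 13 (mod 23)
6^11 ≡ 1 (mod 23) ✓
Therefore the multiplicative order of 6 modulo 23 is 11.

11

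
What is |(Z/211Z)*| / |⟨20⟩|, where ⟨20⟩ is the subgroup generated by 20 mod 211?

The order of 20 must divide φ(211) = 211 − 1 = 210 = 2 · 3 · 5 · 7.
Divisors of 210: 1, 2, 3, 5, 6, 7, 10, 14, 15, 21, 30, 35, 42, 70, 105, 210.
Evaluate successive powers at the divisors of 210:
20^1 ≡ 20 (mod 211)
20^2 ≡ 189 (mod 211)
20^3 ≡ 193 (mod 211)
20^5 ≡ 185 (mod 211)
20^6 ≡ 113 (mod 211)
20^7 ≡ 150 (mod 211)
20^10 ≡ 43 (mod 211)
20^14 ≡ 134 (mod 211)
20^15 ≡ 148 (mod 211)
20^21 ≡ 55 (mod 211)
20^30 ≡ 171 (mod 211)
20^35 ≡ 196 (mod 211)
20^42 ≡ 71 (mod 211)
20^70 ≡ 14 (mod 211)
20^105 ≡ 1 (mod 211) ✓
Thus |⟨20⟩| = ord(20) = 105.
The index is φ(211) / ord(20) = 210 / 105 = 2.

2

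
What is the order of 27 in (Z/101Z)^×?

100

Since 27 ∈ (Z/101Z)^×, its order divides φ(101) = 101 − 1 = 100 = 2^2 · 5^2.
Divisors of 100: 1, 2, 4, 5, 10, 20, 25, 50, 100.
Test each divisor d:
27^1 ≡ 27 (mod 101)
27^2 ≡ 22 (mod 101)
27^4 ≡ 80 (mod 101)
27^5 ≡ 39 (mod 101)
27^10 ≡ 6 (mod 101)
27^20 ≡ 36 (mod 101)
27^25 ≡ 91 (mod 101)
27^50 ≡ 100 (mod 101)
27^100 ≡ 1 (mod 101) ✓
So ord_101(27) = 100.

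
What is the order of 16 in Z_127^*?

7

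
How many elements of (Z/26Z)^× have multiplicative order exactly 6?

φ(26) = φ(2)·φ(13) = 1·12 = 12 = 2^2 · 3.
Since (Z/26Z)^× is cyclic of order 12, the number of elements of order d is φ(d) when d | 12 and 0 otherwise.
6 = 2 · 3 divides 12, and φ(6) = 2.

2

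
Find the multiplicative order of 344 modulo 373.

ord(344) | φ(373) = 373 − 1 = 372 = 2^2 · 3 · 31.
Divisors of 372: 1, 2, 3, 4, 6, 12, 31, 62, 93, 124, 186, 372.
Evaluate successive powers at the divisors of 372:
344^1 ≡ 344 (mod 373)
344^2 ≡ 95 (mod 373)
344^3 ≡ 229 (mod 373)
344^4 ≡ 73 (mod 373)
344^6 ≡ 221 (mod 373)
344^12 ≡ 351 (mod 373)
344^31 ≡ 285 (mod 373)
344^62 ≡ 284 (mod 373)
344^93 ≡ 372 (mod 373)
344^124 ≡ 88 (mod 373)
344^186 ≡ 1 (mod 373) ✓
The smallest such exponent is 186, so the order of 344 is 186.

186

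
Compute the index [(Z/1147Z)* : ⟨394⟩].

6

The order of 394 must divide φ(1147) = φ(31·37) = (31−1)·(37−1) = 30·36 = 1080 = 2^3 · 3^3 · 5.
Divisors of 1080: 1, 2, 3, 4, 5, 6, 8, 9, 10, 12, 15, 18, 20, 24, 27, 30, 36, 40, 45, 54, 60, 72, 90, 108, 120, 135, 180, 216, 270, 360, 540, 1080.
Compute 394^d (mod 1147) for the divisors d until we hit 1:
394^1 ≡ 394 (mod 1147)
394^2 ≡ 391 (mod 1147)
394^3 ≡ 356 (mod 1147)
394^4 ≡ 330 (mod 1147)
394^5 ≡ 409 (mod 1147)
394^6 ≡ 566 (mod 1147)
394^8 ≡ 1082 (mod 1147)
394^9 ≡ 771 (mod 1147)
394^10 ≡ 966 (mod 1147)
394^12 ≡ 343 (mod 1147)
394^15 ≡ 526 (mod 1147)
394^18 ≡ 295 (mod 1147)
394^20 ≡ 645 (mod 1147)
394^24 ≡ 655 (mod 1147)
394^27 ≡ 339 (mod 1147)
394^30 ≡ 249 (mod 1147)
394^36 ≡ 1000 (mod 1147)
394^40 ≡ 811 (mod 1147)
394^45 ≡ 216 (mod 1147)
394^54 ≡ 221 (mod 1147)
394^60 ≡ 63 (mod 1147)
394^72 ≡ 963 (mod 1147)
394^90 ≡ 776 (mod 1147)
394^108 ≡ 667 (mod 1147)
394^120 ≡ 528 (mod 1147)
394^135 ≡ 154 (mod 1147)
394^180 ≡ 1 (mod 1147) ✓
Thus |⟨394⟩| = ord(394) = 180.
The index is φ(1147) / ord(394) = 1080 / 180 = 6.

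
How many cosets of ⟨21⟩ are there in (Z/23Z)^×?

1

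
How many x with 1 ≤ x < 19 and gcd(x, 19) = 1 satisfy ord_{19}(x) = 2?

φ(19) = 19 − 1 = 18 = 2 · 3^2.
In a cyclic group of order 18, there are φ(d) elements of order d for each divisor d of 18, and zero for non-divisors.
2 | 18, and φ(2) = 2 − 1 = 1.

1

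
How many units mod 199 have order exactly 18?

6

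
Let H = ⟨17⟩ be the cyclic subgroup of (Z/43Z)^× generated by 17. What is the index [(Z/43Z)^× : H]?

ord(17) | φ(43) = 43 − 1 = 42 = 2 · 3 · 7.
Divisors of 42: 1, 2, 3, 6, 7, 14, 21, 42.
Check 17^d mod 43 for each divisor in increasing order:
17^1 ≡ 17 (mod 43)
17^2 ≡ 31 (mod 43)
17^3 ≡ 11 (mod 43)
17^6 ≡ 35 (mod 43)
17^7 ≡ 36 (mod 43)
17^14 ≡ 6 (mod 43)
17^21 ≡ 1 (mod 43) ✓
So ord_43(17) = 21, hence |⟨17⟩| = 21.
[(Z/43Z)^× : ⟨17⟩] = 42/21 = 2.

2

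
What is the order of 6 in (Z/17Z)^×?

16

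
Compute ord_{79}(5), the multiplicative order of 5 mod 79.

ord(5) | φ(79) = 79 − 1 = 78 = 2 · 3 · 13.
Divisors of 78: 1, 2, 3, 6, 13, 26, 39, 78.
Test each divisor d:
5^1 ≡ 5 (mod 79)
5^2 ≡ 25 (mod 79)
5^3 ≡ 46 (mod 79)
5^6 ≡ 62 (mod 79)
5^13 ≡ 23 (mod 79)
5^26 ≡ 55 (mod 79)
5^39 ≡ 1 (mod 79) ✓
Hence ord(5) = 39.

39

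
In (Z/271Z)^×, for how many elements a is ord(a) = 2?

1

φ(271) = 271 − 1 = 270 = 2 · 3^3 · 5.
In a cyclic group of order 270, there are φ(d) elements of order d for each divisor d of 270, and zero for non-divisors.
2 | 270, and φ(2) = 2 − 1 = 1.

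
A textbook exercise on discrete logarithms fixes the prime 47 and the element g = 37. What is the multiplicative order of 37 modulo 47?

23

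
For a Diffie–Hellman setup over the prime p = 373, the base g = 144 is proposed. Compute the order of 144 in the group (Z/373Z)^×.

Since 144 ∈ (Z/373Z)^×, its order divides φ(373) = 373 − 1 = 372 = 2^2 · 3 · 31.
Divisors of 372: 1, 2, 3, 4, 6, 12, 31, 62, 93, 124, 186, 372.
Compute 144^d (mod 373) for the divisors d until we hit 1:
144^1 ≡ 144
144^2 ≡ 221
144^3 ≡ 119
144^4 ≡ 351
144^6 ≡ 360
144^12 ≡ 169
144^31 ≡ 1
Therefore the multiplicative order of 144 modulo 373 is 31.

31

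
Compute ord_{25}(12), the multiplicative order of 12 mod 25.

20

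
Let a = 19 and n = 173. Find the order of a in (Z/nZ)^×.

The order of 19 must divide φ(173) = 173 − 1 = 172 = 2^2 · 43.
Divisors of 172: 1, 2, 4, 43, 86, 172.
Compute 19^d (mod 173) for the divisors d until we hit 1:
19^1 ≡ 19
19^2 ≡ 15
19^4 ≡ 52
19^43 ≡ 80
19^86 ≡ 172
19^172 ≡ 1
Therefore the multiplicative order of 19 modulo 173 is 172.

172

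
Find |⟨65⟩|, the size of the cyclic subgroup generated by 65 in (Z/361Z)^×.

Since 65 ∈ (Z/361Z)^×, its order divides φ(361) = φ(19^2) = 19·(19−1) = 342 = 2 · 3^2 · 19.
Divisors of 342: 1, 2, 3, 6, 9, 18, 19, 38, 57, 114, 171, 342.
Test each divisor d:
65^1 ≡ 65
65^2 ≡ 254
65^3 ≡ 265
65^6 ≡ 191
65^9 ≡ 75
65^18 ≡ 210
65^19 ≡ 293
65^38 ≡ 292
65^57 ≡ 360
65^114 ≡ 1
Hence ord(65) = 114.

114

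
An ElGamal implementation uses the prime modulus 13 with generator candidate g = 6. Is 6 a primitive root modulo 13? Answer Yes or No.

Yes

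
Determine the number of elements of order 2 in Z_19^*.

1

φ(19) = 19 − 1 = 18 = 2 · 3^2.
Since (Z/19Z)^× is cyclic of order 18, the number of elements of order d is φ(d) when d | 18 and 0 otherwise.
2 | 18, and φ(2) = 2 − 1 = 1.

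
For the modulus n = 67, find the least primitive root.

φ(67) = 67 − 1 = 66 = 2 · 3 · 11.
g is a primitive root iff g^(66/q) ≢ 1 (mod 67) for each prime q ∈ {2, 3, 11}.
g = 2: 2^33 ≡ 66; 2^22 ≡ 37; 2^6 ≡ 64 — none is 1, so 2 is a primitive root.
Hence the least primitive root of 67 is 2.

2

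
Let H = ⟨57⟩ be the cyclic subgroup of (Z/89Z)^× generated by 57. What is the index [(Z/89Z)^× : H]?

ord(57) | φ(89) = 89 − 1 = 88 = 2^3 · 11.
Divisors of 88: 1, 2, 4, 8, 11, 22, 44, 88.
Compute 57^d (mod 89) for the divisors d until we hit 1:
57^1 ≡ 57 (mod 89)
57^2 ≡ 45 (mod 89)
57^4 ≡ 67 (mod 89)
57^8 ≡ 39 (mod 89)
57^11 ≡ 88 (mod 89)
57^22 ≡ 1 (mod 89) ✓
So ord_89(57) = 22, hence |⟨57⟩| = 22.
Index = |(Z/89Z)^×| / |⟨57⟩| = 88 / 22 = 4.

4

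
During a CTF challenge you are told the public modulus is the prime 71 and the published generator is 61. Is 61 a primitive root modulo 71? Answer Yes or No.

Yes

φ(71) = 71 − 1 = 70 = 2 · 5 · 7.
61 is a primitive root mod 71 iff 61^(φ(71)/q) ≢ 1 for every prime q | φ(71), i.e. q ∈ {2, 5, 7}.
61^35 ≡ 70 (mod 71)  [q = 2: ≢ 1 ✓]
61^14 ≡ 25 (mod 71)  [q = 5: ≢ 1 ✓]
61^10 ≡ 30 (mod 71)  [q = 7: ≢ 1 ✓]
Every test exponent gives a nontrivial residue, hence 61 generates the full group.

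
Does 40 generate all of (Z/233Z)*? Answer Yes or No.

Yes

φ(233) = 233 − 1 = 232 = 2^3 · 29.
It suffices to check that the order of 40 is not a proper divisor of 232: compute 40^(232/q) for q ∈ {2, 29}.
40^116 ≡ 232 (mod 233)  [q = 2: ≢ 1 ✓]
40^8 ≡ 142 (mod 233)  [q = 29: ≢ 1 ✓]
All checks pass, so 40 has order 232 and is a primitive root modulo 233.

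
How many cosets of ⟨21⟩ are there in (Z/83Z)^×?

2

By Lagrange's theorem, ord_83(21) divides φ(83) = 83 − 1 = 82 = 2 · 41.
Divisors of 82: 1, 2, 41, 82.
Compute 21^d (mod 83) for the divisors d until we hit 1:
21^1 ≡ 21 (mod 83)
21^2 ≡ 26 (mod 83)
21^41 ≡ 1 (mod 83) ✓
The order of 21 is 41, so the subgroup it generates has 41 elements.
Index = |(Z/83Z)^×| / |⟨21⟩| = 82 / 41 = 2.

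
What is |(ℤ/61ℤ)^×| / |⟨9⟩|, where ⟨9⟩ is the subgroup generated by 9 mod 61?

The order of 9 must divide φ(61) = 61 − 1 = 60 = 2^2 · 3 · 5.
Divisors of 60: 1, 2, 3, 4, 5, 6, 10, 12, 15, 20, 30, 60.
Check 9^d mod 61 for each divisor in increasing order:
9^1 ≡ 9
9^2 ≡ 20
9^3 ≡ 58
9^4 ≡ 34
9^5 ≡ 1
So ord_61(9) = 5, hence |⟨9⟩| = 5.
Index = |(Z/61Z)^×| / |⟨9⟩| = 60 / 5 = 12.

12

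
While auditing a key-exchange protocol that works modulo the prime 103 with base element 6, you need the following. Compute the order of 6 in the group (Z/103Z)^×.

102

ord(6) | φ(103) = 103 − 1 = 102 = 2 · 3 · 17.
Divisors of 102: 1, 2, 3, 6, 17, 34, 51, 102.
Evaluate successive powers at the divisors of 102:
6^1 ≡ 6 (mod 103)
6^2 ≡ 36 (mod 103)
6^3 ≡ 10 (mod 103)
6^6 ≡ 100 (mod 103)
6^17 ≡ 47 (mod 103)
6^34 ≡ 46 (mod 103)
6^51 ≡ 102 (mod 103)
6^102 ≡ 1 (mod 103) ✓
So ord_103(6) = 102.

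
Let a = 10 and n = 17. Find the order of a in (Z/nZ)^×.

16

Since 10 ∈ (Z/17Z)^×, its order divides φ(17) = 17 − 1 = 16 = 2^4.
Divisors of 16: 1, 2, 4, 8, 16.
Evaluate successive powers at the divisors of 16:
10^1 ≡ 10 (mod 17)
10^2 ≡ 15 (mod 17)
10^4 ≡ 4 (mod 17)
10^8 ≡ 16 (mod 17)
10^16 ≡ 1 (mod 17) ✓
The smallest such exponent is 16, so the order of 10 is 16.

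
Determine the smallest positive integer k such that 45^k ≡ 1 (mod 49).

42

The order of 45 must divide φ(49) = φ(7^2) = 7·(7−1) = 42 = 2 · 3 · 7.
Divisors of 42: 1, 2, 3, 6, 7, 14, 21, 42.
Evaluate successive powers at the divisors of 42:
45^1 ≡ 45 (mod 49)
45^2 ≡ 16 (mod 49)
45^3 ≡ 34 (mod 49)
45^6 ≡ 29 (mod 49)
45^7 ≡ 31 (mod 49)
45^14 ≡ 30 (mod 49)
45^21 ≡ 48 (mod 49)
45^42 ≡ 1 (mod 49) ✓
The smallest such exponent is 42, so the order of 45 is 42.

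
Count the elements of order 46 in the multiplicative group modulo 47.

22

φ(47) = 47 − 1 = 46 = 2 · 23.
In a cyclic group of order 46, there are φ(d) elements of order d for each divisor d of 46, and zero for non-divisors.
46 = 2 · 23 divides 46, and φ(46) = 22.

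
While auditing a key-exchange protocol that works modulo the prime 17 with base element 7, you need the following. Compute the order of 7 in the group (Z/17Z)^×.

ord(7) | φ(17) = 17 − 1 = 16 = 2^4.
Divisors of 16: 1, 2, 4, 8, 16.
Check 7^d mod 17 for each divisor in increasing order:
7^1 ≡ 7 (mod 17)
7^2 ≡ 15 (mod 17)
7^4 ≡ 4 (mod 17)
7^8 ≡ 16 (mod 17)
7^16 ≡ 1 (mod 17) ✓
Hence ord(7) = 16.

16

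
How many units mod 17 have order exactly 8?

φ(17) = 17 − 1 = 16 = 2^4.
(Z/17Z)^× is cyclic (|G| = 16); a cyclic group of order m has exactly φ(d) elements of each order d | m, and none otherwise.
8 = 2^3 divides 16, and φ(8) = 4.

4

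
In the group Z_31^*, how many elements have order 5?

φ(31) = 31 − 1 = 30 = 2 · 3 · 5.
Since (Z/31Z)^× is cyclic of order 30, the number of elements of order d is φ(d) when d | 30 and 0 otherwise.
5 | 30, and φ(5) = 5 − 1 = 4.

4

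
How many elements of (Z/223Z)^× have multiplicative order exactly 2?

1

φ(223) = 223 − 1 = 222 = 2 · 3 · 37.
In a cyclic group of order 222, there are φ(d) elements of order d for each divisor d of 222, and zero for non-divisors.
2 | 222, and φ(2) = 2 − 1 = 1.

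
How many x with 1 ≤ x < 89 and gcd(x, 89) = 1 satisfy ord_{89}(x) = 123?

φ(89) = 89 − 1 = 88 = 2^3 · 11.
Since (Z/89Z)^× is cyclic of order 88, the number of elements of order d is φ(d) when d | 88 and 0 otherwise.
Since 123 ∤ 88, the count is 0.

0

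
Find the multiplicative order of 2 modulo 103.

51

By Lagrange's theorem, ord_103(2) divides φ(103) = 103 − 1 = 102 = 2 · 3 · 17.
Divisors of 102: 1, 2, 3, 6, 17, 34, 51, 102.
Check 2^d mod 103 for each divisor in increasing order:
2^1 ≡ 2 (mod 103)
2^2 ≡ 4 (mod 103)
2^3 ≡ 8 (mod 103)
2^6 ≡ 64 (mod 103)
2^17 ≡ 56 (mod 103)
2^34 ≡ 46 (mod 103)
2^51 ≡ 1 (mod 103) ✓
Hence ord(2) = 51.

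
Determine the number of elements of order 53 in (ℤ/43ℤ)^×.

φ(43) = 43 − 1 = 42 = 2 · 3 · 7.
Since (Z/43Z)^× is cyclic of order 42, the number of elements of order d is φ(d) when d | 42 and 0 otherwise.
Since 53 ∤ 42, the count is 0.

0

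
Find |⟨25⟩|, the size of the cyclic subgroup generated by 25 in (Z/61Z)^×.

15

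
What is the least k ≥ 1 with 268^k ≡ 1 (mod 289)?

68

The order of 268 must divide φ(289) = φ(17^2) = 17·(17−1) = 272 = 2^4 · 17.
Divisors of 272: 1, 2, 4, 8, 16, 17, 34, 68, 136, 272.
Compute 268^d (mod 289) for the divisors d until we hit 1:
268^1 ≡ 268
268^2 ≡ 152
268^4 ≡ 273
268^8 ≡ 256
268^16 ≡ 222
268^17 ≡ 251
268^34 ≡ 288
268^68 ≡ 1
So ord_289(268) = 68.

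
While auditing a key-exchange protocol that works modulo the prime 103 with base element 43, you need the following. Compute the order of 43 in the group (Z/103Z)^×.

102

ord(43) | φ(103) = 103 − 1 = 102 = 2 · 3 · 17.
Divisors of 102: 1, 2, 3, 6, 17, 34, 51, 102.
Test each divisor d:
43^1 ≡ 43 (mod 103)
43^2 ≡ 98 (mod 103)
43^3 ≡ 94 (mod 103)
43^6 ≡ 81 (mod 103)
43^17 ≡ 47 (mod 103)
43^34 ≡ 46 (mod 103)
43^51 ≡ 102 (mod 103)
43^102 ≡ 1 (mod 103) ✓
The smallest such exponent is 102, so the order of 43 is 102.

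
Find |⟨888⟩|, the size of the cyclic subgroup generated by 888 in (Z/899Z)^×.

Since 888 ∈ (Z/899Z)^×, its order divides φ(899) = φ(29·31) = (29−1)·(31−1) = 28·30 = 840 = 2^3 · 3 · 5 · 7.
Divisors of 840: 1, 2, 3, 4, 5, 6, 7, 8, 10, 12, 14, 15, 20, 21, 24, 28, 30, 35, 40, 42, 56, 60, 70, 84, 105, 120, 140, 168, 210, 280, 420, 840.
Evaluate successive powers at the divisors of 840:
888^1 ≡ 888 (mod 899)
888^2 ≡ 121 (mod 899)
888^3 ≡ 467 (mod 899)
888^4 ≡ 257 (mod 899)
888^5 ≡ 769 (mod 899)
888^6 ≡ 531 (mod 899)
888^7 ≡ 452 (mod 899)
888^8 ≡ 422 (mod 899)
888^10 ≡ 718 (mod 899)
888^12 ≡ 574 (mod 899)
888^14 ≡ 231 (mod 899)
888^15 ≡ 156 (mod 899)
888^20 ≡ 397 (mod 899)
888^21 ≡ 128 (mod 899)
888^24 ≡ 442 (mod 899)
888^28 ≡ 320 (mod 899)
888^30 ≡ 63 (mod 899)
888^35 ≡ 800 (mod 899)
888^40 ≡ 284 (mod 899)
888^42 ≡ 202 (mod 899)
888^56 ≡ 813 (mod 899)
888^60 ≡ 373 (mod 899)
888^70 ≡ 811 (mod 899)
888^84 ≡ 349 (mod 899)
888^105 ≡ 621 (mod 899)
888^120 ≡ 683 (mod 899)
888^140 ≡ 552 (mod 899)
888^168 ≡ 436 (mod 899)
888^210 ≡ 869 (mod 899)
888^280 ≡ 842 (mod 899)
888^420 ≡ 1 (mod 899) ✓
Therefore the multiplicative order of 888 modulo 899 is 420.

420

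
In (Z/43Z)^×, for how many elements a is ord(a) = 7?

6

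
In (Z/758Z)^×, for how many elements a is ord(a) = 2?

1

φ(758) = φ(2)·φ(379) = 1·378 = 378 = 2 · 3^3 · 7.
In a cyclic group of order 378, there are φ(d) elements of order d for each divisor d of 378, and zero for non-divisors.
2 | 378, and φ(2) = 2 − 1 = 1.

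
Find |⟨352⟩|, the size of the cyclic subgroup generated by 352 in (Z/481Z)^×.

Since 352 ∈ (Z/481Z)^×, its order divides φ(481) = φ(13·37) = (13−1)·(37−1) = 12·36 = 432 = 2^4 · 3^3.
Divisors of 432: 1, 2, 3, 4, 6, 8, 9, 12, 16, 18, 24, 27, 36, 48, 54, 72, 108, 144, 216, 432.
Compute 352^d (mod 481) for the divisors d until we hit 1:
352^1 ≡ 352 (mod 481)
352^2 ≡ 287 (mod 481)
352^3 ≡ 14 (mod 481)
352^4 ≡ 118 (mod 481)
352^6 ≡ 196 (mod 481)
352^8 ≡ 456 (mod 481)
352^9 ≡ 339 (mod 481)
352^12 ≡ 417 (mod 481)
352^16 ≡ 144 (mod 481)
352^18 ≡ 443 (mod 481)
352^24 ≡ 248 (mod 481)
352^27 ≡ 105 (mod 481)
352^36 ≡ 1 (mod 481) ✓
Therefore the multiplicative order of 352 modulo 481 is 36.

36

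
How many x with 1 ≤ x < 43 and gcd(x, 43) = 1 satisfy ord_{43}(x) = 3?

φ(43) = 43 − 1 = 42 = 2 · 3 · 7.
(Z/43Z)^× is cyclic (|G| = 42); a cyclic group of order m has exactly φ(d) elements of each order d | m, and none otherwise.
3 | 42, and φ(3) = 3 − 1 = 2.

2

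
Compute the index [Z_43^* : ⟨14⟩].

2

The order of 14 must divide φ(43) = 43 − 1 = 42 = 2 · 3 · 7.
Divisors of 42: 1, 2, 3, 6, 7, 14, 21, 42.
Check 14^d mod 43 for each divisor in increasing order:
14^1 ≡ 14 (mod 43)
14^2 ≡ 24 (mod 43)
14^3 ≡ 35 (mod 43)
14^6 ≡ 21 (mod 43)
14^7 ≡ 36 (mod 43)
14^14 ≡ 6 (mod 43)
14^21 ≡ 1 (mod 43) ✓
Thus |⟨14⟩| = ord(14) = 21.
Index = |(Z/43Z)^×| / |⟨14⟩| = 42 / 21 = 2.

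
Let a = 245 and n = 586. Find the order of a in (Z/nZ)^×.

By Lagrange's theorem, ord_586(245) divides φ(586) = φ(2)·φ(293) = 1·292 = 292 = 2^2 · 73.
Divisors of 292: 1, 2, 4, 73, 146, 292.
Check 245^d mod 586 for each divisor in increasing order:
245^1 ≡ 245 (mod 586)
245^2 ≡ 253 (mod 586)
245^4 ≡ 135 (mod 586)
245^73 ≡ 155 (mod 586)
245^146 ≡ 585 (mod 586)
245^292 ≡ 1 (mod 586) ✓
The smallest such exponent is 292, so the order of 245 is 292.

292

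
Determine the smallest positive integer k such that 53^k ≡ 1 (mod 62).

30

ord(53) | φ(62) = φ(2)·φ(31) = 1·30 = 30 = 2 · 3 · 5.
Divisors of 30: 1, 2, 3, 5, 6, 10, 15, 30.
Compute 53^d (mod 62) for the divisors d until we hit 1:
53^1 ≡ 53 (mod 62)
53^2 ≡ 19 (mod 62)
53^3 ≡ 15 (mod 62)
53^5 ≡ 37 (mod 62)
53^6 ≡ 39 (mod 62)
53^10 ≡ 5 (mod 62)
53^15 ≡ 61 (mod 62)
53^30 ≡ 1 (mod 62) ✓
Therefore the multiplicative order of 53 modulo 62 is 30.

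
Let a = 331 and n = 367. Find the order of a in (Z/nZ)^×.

Since 331 ∈ (Z/367Z)^×, its order divides φ(367) = 367 − 1 = 366 = 2 · 3 · 61.
Divisors of 366: 1, 2, 3, 6, 61, 122, 183, 366.
Check 331^d mod 367 for each divisor in increasing order:
331^1 ≡ 331 (mod 367)
331^2 ≡ 195 (mod 367)
331^3 ≡ 320 (mod 367)
331^6 ≡ 7 (mod 367)
331^61 ≡ 84 (mod 367)
331^122 ≡ 83 (mod 367)
331^183 ≡ 366 (mod 367)
331^366 ≡ 1 (mod 367) ✓
So ord_367(331) = 366.

366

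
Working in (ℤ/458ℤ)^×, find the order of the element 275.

By Lagrange's theorem, ord_458(275) divides φ(458) = φ(2)·φ(229) = 1·228 = 228 = 2^2 · 3 · 19.
Divisors of 228: 1, 2, 3, 4, 6, 12, 19, 38, 57, 76, 114, 228.
Check 275^d mod 458 for each divisor in increasing order:
275^1 ≡ 275
275^2 ≡ 55
275^3 ≡ 11
275^4 ≡ 277
275^6 ≡ 121
275^12 ≡ 443
275^19 ≡ 95
275^38 ≡ 323
275^57 ≡ 457
275^76 ≡ 363
275^114 ≡ 1
So ord_458(275) = 114.

114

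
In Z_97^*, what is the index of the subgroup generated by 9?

4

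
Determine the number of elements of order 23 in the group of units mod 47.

22

φ(47) = 47 − 1 = 46 = 2 · 23.
Since (Z/47Z)^× is cyclic of order 46, the number of elements of order d is φ(d) when d | 46 and 0 otherwise.
23 | 46, and φ(23) = 23 − 1 = 22.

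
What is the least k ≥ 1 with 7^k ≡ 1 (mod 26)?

12

By Lagrange's theorem, ord_26(7) divides φ(26) = φ(2)·φ(13) = 1·12 = 12 = 2^2 · 3.
Divisors of 12: 1, 2, 3, 4, 6, 12.
Compute 7^d (mod 26) for the divisors d until we hit 1:
7^1 ≡ 7
7^2 ≡ 23
7^3 ≡ 5
7^4 ≡ 9
7^6 ≡ 25
7^12 ≡ 1
So ord_26(7) = 12.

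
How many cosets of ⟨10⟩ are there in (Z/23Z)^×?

By Lagrange's theorem, ord_23(10) divides φ(23) = 23 − 1 = 22 = 2 · 11.
Divisors of 22: 1, 2, 11, 22.
Compute 10^d (mod 23) for the divisors d until we hit 1:
10^1 ≡ 10
10^2 ≡ 8
10^11 ≡ 22
10^22 ≡ 1
The order of 10 is 22, so the subgroup it generates has 22 elements.
[(Z/23Z)^× : ⟨10⟩] = 22/22 = 1.

1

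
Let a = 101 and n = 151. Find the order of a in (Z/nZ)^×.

Since 101 ∈ (Z/151Z)^×, its order divides φ(151) = 151 − 1 = 150 = 2 · 3 · 5^2.
Divisors of 150: 1, 2, 3, 5, 6, 10, 15, 25, 30, 50, 75, 150.
Compute 101^d (mod 151) for the divisors d until we hit 1:
101^1 ≡ 101 (mod 151)
101^2 ≡ 84 (mod 151)
101^3 ≡ 28 (mod 151)
101^5 ≡ 87 (mod 151)
101^6 ≡ 29 (mod 151)
101^10 ≡ 19 (mod 151)
101^15 ≡ 143 (mod 151)
101^25 ≡ 150 (mod 151)
101^30 ≡ 64 (mod 151)
101^50 ≡ 1 (mod 151) ✓
Therefore the multiplicative order of 101 modulo 151 is 50.

50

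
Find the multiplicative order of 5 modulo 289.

272

ord(5) | φ(289) = φ(17^2) = 17·(17−1) = 272 = 2^4 · 17.
Divisors of 272: 1, 2, 4, 8, 16, 17, 34, 68, 136, 272.
Compute 5^d (mod 289) for the divisors d until we hit 1:
5^1 ≡ 5
5^2 ≡ 25
5^4 ≡ 47
5^8 ≡ 186
5^16 ≡ 205
5^17 ≡ 158
5^34 ≡ 110
5^68 ≡ 251
5^136 ≡ 288
5^272 ≡ 1
Hence ord(5) = 272.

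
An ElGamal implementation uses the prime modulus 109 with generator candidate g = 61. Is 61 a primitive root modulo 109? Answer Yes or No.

No

φ(109) = 109 − 1 = 108 = 2^2 · 3^3.
An element g generates (Z/109Z)^× iff g^(108/q) ≢ 1 (mod 109) for each prime q ∈ {2, 3}.
61^54 ≡ 1 (mod 109)  [q = 2: ≡ 1 ✗]
61^36 ≡ 63 (mod 109)  [q = 3: ≢ 1 ✓]
The check at q = 2 fails, so 61 generates a proper subgroup.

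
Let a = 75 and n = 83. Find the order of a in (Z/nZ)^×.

41

ord(75) | φ(83) = 83 − 1 = 82 = 2 · 41.
Divisors of 82: 1, 2, 41, 82.
Test each divisor d:
75^1 ≡ 75 (mod 83)
75^2 ≡ 64 (mod 83)
75^41 ≡ 1 (mod 83) ✓
The smallest such exponent is 41, so the order of 75 is 41.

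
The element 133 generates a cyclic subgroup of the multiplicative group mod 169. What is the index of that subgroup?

The order of 133 must divide φ(169) = φ(13^2) = 13·(13−1) = 156 = 2^2 · 3 · 13.
Divisors of 156: 1, 2, 3, 4, 6, 12, 13, 26, 39, 52, 78, 156.
Test each divisor d:
133^1 ≡ 133 (mod 169)
133^2 ≡ 113 (mod 169)
133^3 ≡ 157 (mod 169)
133^4 ≡ 94 (mod 169)
133^6 ≡ 144 (mod 169)
133^12 ≡ 118 (mod 169)
133^13 ≡ 146 (mod 169)
133^26 ≡ 22 (mod 169)
133^39 ≡ 1 (mod 169) ✓
So ord_169(133) = 39, hence |⟨133⟩| = 39.
The index is φ(169) / ord(133) = 156 / 39 = 4.

4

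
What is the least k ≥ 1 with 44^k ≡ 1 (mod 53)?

13

Since 44 ∈ (Z/53Z)^×, its order divides φ(53) = 53 − 1 = 52 = 2^2 · 13.
Divisors of 52: 1, 2, 4, 13, 26, 52.
Compute 44^d (mod 53) for the divisors d until we hit 1:
44^1 ≡ 44 (mod 53)
44^2 ≡ 28 (mod 53)
44^4 ≡ 42 (mod 53)
44^13 ≡ 1 (mod 53) ✓
So ord_53(44) = 13.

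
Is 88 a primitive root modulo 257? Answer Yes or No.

No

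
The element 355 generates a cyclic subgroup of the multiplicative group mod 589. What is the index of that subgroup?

By Lagrange's theorem, ord_589(355) divides φ(589) = φ(19·31) = (19−1)·(31−1) = 18·30 = 540 = 2^2 · 3^3 · 5.
Divisors of 540: 1, 2, 3, 4, 5, 6, 9, 10, 12, 15, 18, 20, 27, 30, 36, 45, 54, 60, 90, 108, 135, 180, 270, 540.
Test each divisor d:
355^1 ≡ 355 (mod 589)
355^2 ≡ 568 (mod 589)
355^3 ≡ 202 (mod 589)
355^4 ≡ 441 (mod 589)
355^5 ≡ 470 (mod 589)
355^6 ≡ 163 (mod 589)
355^9 ≡ 531 (mod 589)
355^10 ≡ 25 (mod 589)
355^12 ≡ 64 (mod 589)
355^15 ≡ 559 (mod 589)
355^18 ≡ 419 (mod 589)
355^20 ≡ 36 (mod 589)
355^27 ≡ 436 (mod 589)
355^30 ≡ 311 (mod 589)
355^36 ≡ 39 (mod 589)
355^45 ≡ 94 (mod 589)
355^54 ≡ 438 (mod 589)
355^60 ≡ 125 (mod 589)
355^90 ≡ 1 (mod 589) ✓
Thus |⟨355⟩| = ord(355) = 90.
Index = |(Z/589Z)^×| / |⟨355⟩| = 540 / 90 = 6.

6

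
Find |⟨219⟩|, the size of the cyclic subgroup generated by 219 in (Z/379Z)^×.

189

ord(219) | φ(379) = 379 − 1 = 378 = 2 · 3^3 · 7.
Divisors of 378: 1, 2, 3, 6, 7, 9, 14, 18, 21, 27, 42, 54, 63, 126, 189, 378.
Test each divisor d:
219^1 ≡ 219 (mod 379)
219^2 ≡ 207 (mod 379)
219^3 ≡ 232 (mod 379)
219^6 ≡ 6 (mod 379)
219^7 ≡ 177 (mod 379)
219^9 ≡ 255 (mod 379)
219^14 ≡ 251 (mod 379)
219^18 ≡ 216 (mod 379)
219^21 ≡ 84 (mod 379)
219^27 ≡ 125 (mod 379)
219^42 ≡ 234 (mod 379)
219^54 ≡ 86 (mod 379)
219^63 ≡ 327 (mod 379)
219^126 ≡ 51 (mod 379)
219^189 ≡ 1 (mod 379) ✓
So ord_379(219) = 189.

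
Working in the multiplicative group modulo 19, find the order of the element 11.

3

Since 11 ∈ (Z/19Z)^×, its order divides φ(19) = 19 − 1 = 18 = 2 · 3^2.
Divisors of 18: 1, 2, 3, 6, 9, 18.
Test each divisor d:
11^1 ≡ 11 (mod 19)
11^2 ≡ 7 (mod 19)
11^3 ≡ 1 (mod 19) ✓
Therefore the multiplicative order of 11 modulo 19 is 3.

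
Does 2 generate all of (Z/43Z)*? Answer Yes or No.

No

φ(43) = 43 − 1 = 42 = 2 · 3 · 7.
It suffices to check that the order of 2 is not a proper divisor of 42: compute 2^(42/q) for q ∈ {2, 3, 7}.
2^21 ≡ 42 (mod 43)  [q = 2: ≢ 1 ✓]
2^14 ≡ 1 (mod 43)  [q = 3: ≡ 1 ✗]
2^6 ≡ 21 (mod 43)  [q = 7: ≢ 1 ✓]
2^14 ≡ 1 shows ord(2) | 14, strictly less than φ(43); not a primitive root.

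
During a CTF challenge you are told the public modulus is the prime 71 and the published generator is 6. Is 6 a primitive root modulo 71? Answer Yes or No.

No

φ(71) = 71 − 1 = 70 = 2 · 5 · 7.
It suffices to check that the order of 6 is not a proper divisor of 70: compute 6^(70/q) for q ∈ {2, 5, 7}.
6^35 ≡ 1 (mod 71)  [q = 2: ≡ 1 ✗]
6^14 ≡ 5 (mod 71)  [q = 5: ≢ 1 ✓]
6^10 ≡ 20 (mod 71)  [q = 7: ≢ 1 ✓]
Since 6^35 ≡ 1, the order of 6 divides 35 < 70, so 6 is not a primitive root.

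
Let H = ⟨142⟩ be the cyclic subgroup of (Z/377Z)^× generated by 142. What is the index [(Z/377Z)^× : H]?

12

Since 142 ∈ (Z/377Z)^×, its order divides φ(377) = φ(13·29) = (13−1)·(29−1) = 12·28 = 336 = 2^4 · 3 · 7.
Divisors of 336: 1, 2, 3, 4, 6, 7, 8, 12, 14, 16, 21, 24, 28, 42, 48, 56, 84, 112, 168, 336.
Test each divisor d:
142^1 ≡ 142 (mod 377)
142^2 ≡ 183 (mod 377)
142^3 ≡ 350 (mod 377)
142^4 ≡ 313 (mod 377)
142^6 ≡ 352 (mod 377)
142^7 ≡ 220 (mod 377)
142^8 ≡ 326 (mod 377)
142^12 ≡ 248 (mod 377)
142^14 ≡ 144 (mod 377)
142^16 ≡ 339 (mod 377)
142^21 ≡ 12 (mod 377)
142^24 ≡ 53 (mod 377)
142^28 ≡ 1 (mod 377) ✓
Thus |⟨142⟩| = ord(142) = 28.
The index is φ(377) / ord(142) = 336 / 28 = 12.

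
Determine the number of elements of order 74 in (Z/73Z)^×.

0

φ(73) = 73 − 1 = 72 = 2^3 · 3^2.
In a cyclic group of order 72, there are φ(d) elements of order d for each divisor d of 72, and zero for non-divisors.
Here 72 is not a multiple of 74, so there are no elements of order 74.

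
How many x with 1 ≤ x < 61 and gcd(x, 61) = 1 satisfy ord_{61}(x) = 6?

φ(61) = 61 − 1 = 60 = 2^2 · 3 · 5.
In a cyclic group of order 60, there are φ(d) elements of order d for each divisor d of 60, and zero for non-divisors.
6 = 2 · 3 divides 60, and φ(6) = 2.

2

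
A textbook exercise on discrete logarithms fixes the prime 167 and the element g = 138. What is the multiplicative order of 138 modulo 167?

166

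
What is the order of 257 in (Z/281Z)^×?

By Lagrange's theorem, ord_281(257) divides φ(281) = 281 − 1 = 280 = 2^3 · 5 · 7.
Divisors of 280: 1, 2, 4, 5, 7, 8, 10, 14, 20, 28, 35, 40, 56, 70, 140, 280.
Evaluate successive powers at the divisors of 280:
257^1 ≡ 257
257^2 ≡ 14
257^4 ≡ 196
257^5 ≡ 73
257^7 ≡ 179
257^8 ≡ 200
257^10 ≡ 271
257^14 ≡ 7
257^20 ≡ 100
257^28 ≡ 49
257^35 ≡ 60
257^40 ≡ 165
257^56 ≡ 153
257^70 ≡ 228
257^140 ≡ 280
257^280 ≡ 1
So ord_281(257) = 280.

280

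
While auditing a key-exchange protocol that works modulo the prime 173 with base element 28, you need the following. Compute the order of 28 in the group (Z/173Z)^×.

Since 28 ∈ (Z/173Z)^×, its order divides φ(173) = 173 − 1 = 172 = 2^2 · 43.
Divisors of 172: 1, 2, 4, 43, 86, 172.
Evaluate successive powers at the divisors of 172:
28^1 ≡ 28 (mod 173)
28^2 ≡ 92 (mod 173)
28^4 ≡ 160 (mod 173)
28^43 ≡ 80 (mod 173)
28^86 ≡ 172 (mod 173)
28^172 ≡ 1 (mod 173) ✓
The smallest such exponent is 172, so the order of 28 is 172.

172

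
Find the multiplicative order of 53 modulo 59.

29

By Lagrange's theorem, ord_59(53) divides φ(59) = 59 − 1 = 58 = 2 · 29.
Divisors of 58: 1, 2, 29, 58.
Test each divisor d:
53^1 ≡ 53
53^2 ≡ 36
53^29 ≡ 1
Hence ord(53) = 29.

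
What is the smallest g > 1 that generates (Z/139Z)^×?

φ(139) = 139 − 1 = 138 = 2 · 3 · 23.
g is a primitive root iff g^(138/q) ≢ 1 (mod 139) for each prime q ∈ {2, 3, 23}.
g = 2: 2^69 ≡ 138; 2^46 ≡ 96; 2^6 ≡ 64 — none is 1, so 2 is a primitive root.
The smallest primitive root modulo 139 is 2.

2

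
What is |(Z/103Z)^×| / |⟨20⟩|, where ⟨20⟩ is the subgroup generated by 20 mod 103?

Since 20 ∈ (Z/103Z)^×, its order divides φ(103) = 103 − 1 = 102 = 2 · 3 · 17.
Divisors of 102: 1, 2, 3, 6, 17, 34, 51, 102.
Compute 20^d (mod 103) for the divisors d until we hit 1:
20^1 ≡ 20
20^2 ≡ 91
20^3 ≡ 69
20^6 ≡ 23
20^17 ≡ 47
20^34 ≡ 46
20^51 ≡ 102
20^102 ≡ 1
So ord_103(20) = 102, hence |⟨20⟩| = 102.
The index is φ(103) / ord(20) = 102 / 102 = 1.

1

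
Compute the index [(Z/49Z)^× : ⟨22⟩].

6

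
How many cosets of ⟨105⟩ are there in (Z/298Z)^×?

ord(105) | φ(298) = φ(2)·φ(149) = 1·148 = 148 = 2^2 · 37.
Divisors of 148: 1, 2, 4, 37, 74, 148.
Compute 105^d (mod 298) for the divisors d until we hit 1:
105^1 ≡ 105
105^2 ≡ 297
105^4 ≡ 1
So ord_298(105) = 4, hence |⟨105⟩| = 4.
The index is φ(298) / ord(105) = 148 / 4 = 37.

37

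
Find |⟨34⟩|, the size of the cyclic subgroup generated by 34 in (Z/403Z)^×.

60

Since 34 ∈ (Z/403Z)^×, its order divides φ(403) = φ(13·31) = (13−1)·(31−1) = 12·30 = 360 = 2^3 · 3^2 · 5.
Divisors of 360: 1, 2, 3, 4, 5, 6, 8, 9, 10, 12, 15, 18, 20, 24, 30, 36, 40, 45, 60, 72, 90, 120, 180, 360.
Compute 34^d (mod 403) for the divisors d until we hit 1:
34^1 ≡ 34
34^2 ≡ 350
34^3 ≡ 213
34^4 ≡ 391
34^5 ≡ 398
34^6 ≡ 233
34^8 ≡ 144
34^9 ≡ 60
34^10 ≡ 25
34^12 ≡ 287
34^15 ≡ 278
34^18 ≡ 376
34^20 ≡ 222
34^24 ≡ 157
34^30 ≡ 311
34^36 ≡ 326
34^40 ≡ 118
34^45 ≡ 216
34^60 ≡ 1
Therefore the multiplicative order of 34 modulo 403 is 60.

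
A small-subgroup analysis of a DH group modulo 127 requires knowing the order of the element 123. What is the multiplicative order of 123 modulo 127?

14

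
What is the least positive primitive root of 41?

6

φ(41) = 41 − 1 = 40 = 2^3 · 5.
g is a primitive root iff g^(40/q) ≢ 1 (mod 41) for each prime q ∈ {2, 5}.
g = 2: 2^20 ≡ 1 — hits 1, so not a primitive root.
g = 3: 3^20 ≡ 40; 3^8 ≡ 1 — hits 1, so not a primitive root.
g = 4: 4^20 ≡ 1 — hits 1, so not a primitive root.
g = 5: 5^20 ≡ 1 — hits 1, so not a primitive root.
g = 6: 6^20 ≡ 40; 6^8 ≡ 10 — none is 1, so 6 is a primitive root.
So 6 is the smallest generator of (Z/41Z)^×.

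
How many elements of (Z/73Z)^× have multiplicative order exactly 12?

φ(73) = 73 − 1 = 72 = 2^3 · 3^2.
In a cyclic group of order 72, there are φ(d) elements of order d for each divisor d of 72, and zero for non-divisors.
12 = 2^2 · 3 divides 72, and φ(12) = 4.

4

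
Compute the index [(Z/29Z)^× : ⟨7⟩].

4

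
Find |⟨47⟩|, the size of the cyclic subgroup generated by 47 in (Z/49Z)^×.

42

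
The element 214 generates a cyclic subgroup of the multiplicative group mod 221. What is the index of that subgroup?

4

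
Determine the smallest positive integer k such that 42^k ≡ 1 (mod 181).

5

By Lagrange's theorem, ord_181(42) divides φ(181) = 181 − 1 = 180 = 2^2 · 3^2 · 5.
Divisors of 180: 1, 2, 3, 4, 5, 6, 9, 10, 12, 15, 18, 20, 30, 36, 45, 60, 90, 180.
Compute 42^d (mod 181) for the divisors d until we hit 1:
42^1 ≡ 42
42^2 ≡ 135
42^3 ≡ 59
42^4 ≡ 125
42^5 ≡ 1
The smallest such exponent is 5, so the order of 42 is 5.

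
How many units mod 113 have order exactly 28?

12

φ(113) = 113 − 1 = 112 = 2^4 · 7.
Since (Z/113Z)^× is cyclic of order 112, the number of elements of order d is φ(d) when d | 112 and 0 otherwise.
28 = 2^2 · 7 divides 112, and φ(28) = 12.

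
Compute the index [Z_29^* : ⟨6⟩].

2

ord(6) | φ(29) = 29 − 1 = 28 = 2^2 · 7.
Divisors of 28: 1, 2, 4, 7, 14, 28.
Evaluate successive powers at the divisors of 28:
6^1 ≡ 6
6^2 ≡ 7
6^4 ≡ 20
6^7 ≡ 28
6^14 ≡ 1
The order of 6 is 14, so the subgroup it generates has 14 elements.
The index is φ(29) / ord(6) = 28 / 14 = 2.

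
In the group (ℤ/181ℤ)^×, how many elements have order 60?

16

φ(181) = 181 − 1 = 180 = 2^2 · 3^2 · 5.
(Z/181Z)^× is cyclic (|G| = 180); a cyclic group of order m has exactly φ(d) elements of each order d | m, and none otherwise.
60 = 2^2 · 3 · 5 divides 180, and φ(60) = 16.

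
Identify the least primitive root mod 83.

φ(83) = 83 − 1 = 82 = 2 · 41.
g is a primitive root iff g^(82/q) ≢ 1 (mod 83) for each prime q ∈ {2, 41}.
g = 2: 2^41 ≡ 82; 2^2 ≡ 4 — none is 1, so 2 is a primitive root.
The smallest primitive root modulo 83 is 2.

2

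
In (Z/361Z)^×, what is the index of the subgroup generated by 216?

6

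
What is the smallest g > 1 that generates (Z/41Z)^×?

φ(41) = 41 − 1 = 40 = 2^3 · 5.
g is a primitive root iff g^(40/q) ≢ 1 (mod 41) for each prime q ∈ {2, 5}.
g = 2: 2^20 ≡ 1 — hits 1, so not a primitive root.
g = 3: 3^20 ≡ 40; 3^8 ≡ 1 — hits 1, so not a primitive root.
g = 4: 4^20 ≡ 1 — hits 1, so not a primitive root.
g = 5: 5^20 ≡ 1 — hits 1, so not a primitive root.
g = 6: 6^20 ≡ 40; 6^8 ≡ 10 — none is 1, so 6 is a primitive root.
So 6 is the smallest generator of (Z/41Z)^×.

6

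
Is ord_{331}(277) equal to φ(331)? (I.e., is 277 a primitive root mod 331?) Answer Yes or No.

φ(331) = 331 − 1 = 330 = 2 · 3 · 5 · 11.
It suffices to check that the order of 277 is not a proper divisor of 330: compute 277^(330/q) for q ∈ {2, 3, 5, 11}.
277^165 ≡ 330 (mod 331)  [q = 2: ≢ 1 ✓]
277^110 ≡ 299 (mod 331)  [q = 3: ≢ 1 ✓]
277^66 ≡ 150 (mod 331)  [q = 5: ≢ 1 ✓]
277^30 ≡ 85 (mod 331)  [q = 11: ≢ 1 ✓]
None equal 1, so ord_331(277) = 330: 277 is a primitive root.

Yes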